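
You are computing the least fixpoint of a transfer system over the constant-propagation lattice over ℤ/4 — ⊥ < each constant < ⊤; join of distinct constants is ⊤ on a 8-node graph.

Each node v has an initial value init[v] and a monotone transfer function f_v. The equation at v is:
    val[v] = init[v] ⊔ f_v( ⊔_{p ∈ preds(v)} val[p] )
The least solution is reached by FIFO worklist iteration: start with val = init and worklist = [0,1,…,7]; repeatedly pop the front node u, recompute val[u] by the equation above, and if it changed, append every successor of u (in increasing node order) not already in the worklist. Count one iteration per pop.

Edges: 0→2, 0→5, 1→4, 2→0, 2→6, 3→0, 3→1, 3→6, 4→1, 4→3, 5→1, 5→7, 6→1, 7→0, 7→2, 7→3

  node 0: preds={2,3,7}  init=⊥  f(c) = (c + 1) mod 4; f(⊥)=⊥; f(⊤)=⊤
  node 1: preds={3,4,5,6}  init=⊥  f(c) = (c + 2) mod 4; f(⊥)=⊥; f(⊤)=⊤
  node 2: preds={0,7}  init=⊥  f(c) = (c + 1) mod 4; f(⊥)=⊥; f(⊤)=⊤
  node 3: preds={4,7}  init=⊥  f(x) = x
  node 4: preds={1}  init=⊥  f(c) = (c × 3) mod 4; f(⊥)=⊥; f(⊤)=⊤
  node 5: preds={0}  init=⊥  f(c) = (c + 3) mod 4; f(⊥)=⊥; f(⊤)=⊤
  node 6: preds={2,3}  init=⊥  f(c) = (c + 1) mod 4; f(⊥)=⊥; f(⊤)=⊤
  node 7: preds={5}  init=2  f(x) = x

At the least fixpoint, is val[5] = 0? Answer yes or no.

Worklist (20 pops):
  #1 pop 0: in=2 → 3 (was ⊥); enqueue []
  #2 pop 1: in=⊥ → ⊥ (no change)
  #3 pop 2: in=⊤ → ⊤ (was ⊥); enqueue [0]
  #4 pop 3: in=2 → 2 (was ⊥); enqueue [1]
  #5 pop 4: in=⊥ → ⊥ (no change)
  #6 pop 5: in=3 → 2 (was ⊥); enqueue []
  #7 pop 6: in=⊤ → ⊤ (was ⊥); enqueue []
  #8 pop 7: in=2 → 2 (no change)
  #9 pop 0: in=⊤ → ⊤ (was 3); enqueue [2,5]
  #10 pop 1: in=⊤ → ⊤ (was ⊥); enqueue [4]
  #11 pop 2: in=⊤ → ⊤ (no change)
  #12 pop 5: in=⊤ → ⊤ (was 2); enqueue [1,7]
  #13 pop 4: in=⊤ → ⊤ (was ⊥); enqueue [3]
  #14 pop 1: in=⊤ → ⊤ (no change)
  #15 pop 7: in=⊤ → ⊤ (was 2); enqueue [0,2]
  #16 pop 3: in=⊤ → ⊤ (was 2); enqueue [1,6]
  #17 pop 0: in=⊤ → ⊤ (no change)
  #18 pop 2: in=⊤ → ⊤ (no change)
  #19 pop 1: in=⊤ → ⊤ (no change)
  #20 pop 6: in=⊤ → ⊤ (no change)

Fixpoint:
  val[0] = ⊤
  val[1] = ⊤
  val[2] = ⊤
  val[3] = ⊤
  val[4] = ⊤
  val[5] = ⊤
  val[6] = ⊤
  val[7] = ⊤

no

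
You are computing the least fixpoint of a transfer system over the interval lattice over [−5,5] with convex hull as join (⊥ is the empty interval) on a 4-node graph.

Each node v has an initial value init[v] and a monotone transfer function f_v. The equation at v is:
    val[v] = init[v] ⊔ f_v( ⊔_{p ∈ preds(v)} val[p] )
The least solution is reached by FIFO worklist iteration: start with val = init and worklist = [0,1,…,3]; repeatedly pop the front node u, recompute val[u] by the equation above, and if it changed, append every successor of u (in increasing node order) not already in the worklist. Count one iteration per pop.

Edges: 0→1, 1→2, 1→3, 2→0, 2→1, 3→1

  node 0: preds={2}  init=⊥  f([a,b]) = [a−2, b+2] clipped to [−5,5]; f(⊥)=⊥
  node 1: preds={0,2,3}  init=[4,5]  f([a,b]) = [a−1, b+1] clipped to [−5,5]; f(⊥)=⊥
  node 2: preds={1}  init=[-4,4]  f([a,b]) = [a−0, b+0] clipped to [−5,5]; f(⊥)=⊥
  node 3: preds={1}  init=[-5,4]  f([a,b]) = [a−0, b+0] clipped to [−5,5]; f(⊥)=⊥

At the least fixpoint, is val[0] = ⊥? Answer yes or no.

Iteration log — 6 steps:
  step 1. node 0  ⊔preds=[-4,4]  new=[-5,5]  old=⊥  +wl: 
  step 2. node 1  ⊔preds=[-5,5]  new=[-5,5]  old=[4,5]  +wl: 
  step 3. node 2  ⊔preds=[-5,5]  new=[-5,5]  old=[-4,4]  +wl: 0,1
  step 4. node 3  ⊔preds=[-5,5]  new=[-5,5]  old=[-5,4]  +wl: 
  step 5. node 0  ⊔preds=[-5,5]  new=[-5,5]  stable
  step 6. node 1  ⊔preds=[-5,5]  new=[-5,5]  stable

Least fixpoint reached:
  node 0: [-5,5]
  node 1: [-5,5]
  node 2: [-5,5]
  node 3: [-5,5]

no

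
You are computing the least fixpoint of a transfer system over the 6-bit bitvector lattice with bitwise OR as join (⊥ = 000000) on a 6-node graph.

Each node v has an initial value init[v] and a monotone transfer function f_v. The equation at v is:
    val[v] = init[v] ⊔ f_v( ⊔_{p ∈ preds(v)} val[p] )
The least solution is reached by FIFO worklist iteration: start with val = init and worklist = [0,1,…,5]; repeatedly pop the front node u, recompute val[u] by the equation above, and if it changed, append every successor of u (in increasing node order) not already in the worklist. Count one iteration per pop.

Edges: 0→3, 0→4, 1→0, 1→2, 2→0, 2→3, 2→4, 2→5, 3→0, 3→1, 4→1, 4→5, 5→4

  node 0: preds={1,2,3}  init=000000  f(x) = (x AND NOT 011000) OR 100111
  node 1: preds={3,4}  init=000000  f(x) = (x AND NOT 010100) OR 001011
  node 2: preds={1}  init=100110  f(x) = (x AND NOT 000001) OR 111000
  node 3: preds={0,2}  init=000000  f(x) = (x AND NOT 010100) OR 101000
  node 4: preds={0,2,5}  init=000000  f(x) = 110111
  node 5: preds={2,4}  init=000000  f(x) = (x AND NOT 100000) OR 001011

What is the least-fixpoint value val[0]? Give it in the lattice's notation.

100111

Trace (11 dequeues):
  [1] u=0 | in 100110 | out 100111 | prev 000000 | push {}
  [2] u=1 | in 000000 | out 001011 | prev 000000 | push {0}
  [3] u=2 | in 001011 | out 111110 | prev 100110 | push {}
  [4] u=3 | in 111111 | out 101011 | prev 000000 | push {1}
  [5] u=4 | in 111111 | out 110111 | prev 000000 | push {}
  [6] u=5 | in 111111 | out 011111 | prev 000000 | push {4}
  [7] u=0 | in 111111 | out 100111 | ==
  [8] u=1 | in 111111 | out 101011 | prev 001011 | push {0,2}
  [9] u=4 | in 111111 | out 110111 | ==
  [10] u=0 | in 111111 | out 100111 | ==
  [11] u=2 | in 101011 | out 111110 | ==

Converged values:
  [0] 100111
  [1] 101011
  [2] 111110
  [3] 101011
  [4] 110111
  [5] 011111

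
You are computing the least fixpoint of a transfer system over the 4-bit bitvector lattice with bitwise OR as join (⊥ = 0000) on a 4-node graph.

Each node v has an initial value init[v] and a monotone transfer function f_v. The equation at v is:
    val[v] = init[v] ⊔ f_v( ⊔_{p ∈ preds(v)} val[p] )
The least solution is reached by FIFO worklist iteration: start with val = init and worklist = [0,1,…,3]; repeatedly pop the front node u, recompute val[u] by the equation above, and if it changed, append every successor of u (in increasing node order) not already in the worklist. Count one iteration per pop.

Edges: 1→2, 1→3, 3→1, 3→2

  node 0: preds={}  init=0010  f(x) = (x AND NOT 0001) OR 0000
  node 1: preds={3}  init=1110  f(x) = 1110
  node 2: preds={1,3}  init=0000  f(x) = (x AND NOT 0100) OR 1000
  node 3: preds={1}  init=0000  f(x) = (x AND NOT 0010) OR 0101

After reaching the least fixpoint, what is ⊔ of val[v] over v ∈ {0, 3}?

Worklist (6 pops):
  #1 pop 0: in=0000 → 0010 (no change)
  #2 pop 1: in=0000 → 1110 (no change)
  #3 pop 2: in=1110 → 1010 (was 0000); enqueue []
  #4 pop 3: in=1110 → 1101 (was 0000); enqueue [1,2]
  #5 pop 1: in=1101 → 1110 (no change)
  #6 pop 2: in=1111 → 1011 (was 1010); enqueue []

Fixpoint:
  val[0] = 0010
  val[1] = 1110
  val[2] = 1011
  val[3] = 1101

1111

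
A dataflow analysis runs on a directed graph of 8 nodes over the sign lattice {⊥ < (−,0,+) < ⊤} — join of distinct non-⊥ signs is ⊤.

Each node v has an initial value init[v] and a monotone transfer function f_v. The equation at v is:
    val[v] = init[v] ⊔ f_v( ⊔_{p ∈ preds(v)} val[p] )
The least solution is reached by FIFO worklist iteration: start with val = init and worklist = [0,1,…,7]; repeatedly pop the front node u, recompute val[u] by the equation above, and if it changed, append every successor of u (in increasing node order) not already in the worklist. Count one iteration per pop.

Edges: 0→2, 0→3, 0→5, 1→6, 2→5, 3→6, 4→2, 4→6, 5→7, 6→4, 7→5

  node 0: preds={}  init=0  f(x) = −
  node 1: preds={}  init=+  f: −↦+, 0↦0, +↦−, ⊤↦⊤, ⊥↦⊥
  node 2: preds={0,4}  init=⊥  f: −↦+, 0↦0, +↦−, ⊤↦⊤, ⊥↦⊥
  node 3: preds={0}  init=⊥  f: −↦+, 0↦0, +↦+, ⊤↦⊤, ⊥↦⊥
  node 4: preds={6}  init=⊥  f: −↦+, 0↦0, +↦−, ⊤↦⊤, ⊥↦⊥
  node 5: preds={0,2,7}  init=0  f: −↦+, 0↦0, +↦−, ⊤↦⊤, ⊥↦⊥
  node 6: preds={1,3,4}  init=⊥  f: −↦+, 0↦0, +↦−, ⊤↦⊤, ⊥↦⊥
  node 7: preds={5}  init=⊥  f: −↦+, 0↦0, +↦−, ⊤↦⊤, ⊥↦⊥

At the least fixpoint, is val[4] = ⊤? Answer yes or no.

yes

Trace (12 dequeues):
  [1] u=0 | in ⊥ | out ⊤ | prev 0 | push {}
  [2] u=1 | in ⊥ | out + | ==
  [3] u=2 | in ⊤ | out ⊤ | prev ⊥ | push {}
  [4] u=3 | in ⊤ | out ⊤ | prev ⊥ | push {}
  [5] u=4 | in ⊥ | out ⊥ | ==
  [6] u=5 | in ⊤ | out ⊤ | prev 0 | push {}
  [7] u=6 | in ⊤ | out ⊤ | prev ⊥ | push {4}
  [8] u=7 | in ⊤ | out ⊤ | prev ⊥ | push {5}
  [9] u=4 | in ⊤ | out ⊤ | prev ⊥ | push {2,6}
  [10] u=5 | in ⊤ | out ⊤ | ==
  [11] u=2 | in ⊤ | out ⊤ | ==
  [12] u=6 | in ⊤ | out ⊤ | ==

Converged values:
  [0] ⊤
  [1] +
  [2] ⊤
  [3] ⊤
  [4] ⊤
  [5] ⊤
  [6] ⊤
  [7] ⊤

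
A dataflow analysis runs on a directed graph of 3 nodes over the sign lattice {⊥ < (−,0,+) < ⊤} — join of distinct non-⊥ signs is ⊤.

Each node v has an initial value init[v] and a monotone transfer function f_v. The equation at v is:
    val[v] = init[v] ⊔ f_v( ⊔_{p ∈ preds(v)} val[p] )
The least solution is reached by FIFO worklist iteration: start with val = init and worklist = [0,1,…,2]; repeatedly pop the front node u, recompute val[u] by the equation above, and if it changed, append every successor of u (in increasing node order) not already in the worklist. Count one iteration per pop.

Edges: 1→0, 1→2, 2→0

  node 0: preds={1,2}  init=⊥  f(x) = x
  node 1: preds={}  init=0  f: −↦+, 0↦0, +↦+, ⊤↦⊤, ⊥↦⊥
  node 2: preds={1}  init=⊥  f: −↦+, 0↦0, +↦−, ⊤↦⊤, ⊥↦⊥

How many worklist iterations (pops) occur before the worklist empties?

Trace (4 dequeues):
  [1] u=0 | in 0 | out 0 | prev ⊥ | push {}
  [2] u=1 | in ⊥ | out 0 | ==
  [3] u=2 | in 0 | out 0 | prev ⊥ | push {0}
  [4] u=0 | in 0 | out 0 | ==

Converged values:
  [0] 0
  [1] 0
  [2] 0

4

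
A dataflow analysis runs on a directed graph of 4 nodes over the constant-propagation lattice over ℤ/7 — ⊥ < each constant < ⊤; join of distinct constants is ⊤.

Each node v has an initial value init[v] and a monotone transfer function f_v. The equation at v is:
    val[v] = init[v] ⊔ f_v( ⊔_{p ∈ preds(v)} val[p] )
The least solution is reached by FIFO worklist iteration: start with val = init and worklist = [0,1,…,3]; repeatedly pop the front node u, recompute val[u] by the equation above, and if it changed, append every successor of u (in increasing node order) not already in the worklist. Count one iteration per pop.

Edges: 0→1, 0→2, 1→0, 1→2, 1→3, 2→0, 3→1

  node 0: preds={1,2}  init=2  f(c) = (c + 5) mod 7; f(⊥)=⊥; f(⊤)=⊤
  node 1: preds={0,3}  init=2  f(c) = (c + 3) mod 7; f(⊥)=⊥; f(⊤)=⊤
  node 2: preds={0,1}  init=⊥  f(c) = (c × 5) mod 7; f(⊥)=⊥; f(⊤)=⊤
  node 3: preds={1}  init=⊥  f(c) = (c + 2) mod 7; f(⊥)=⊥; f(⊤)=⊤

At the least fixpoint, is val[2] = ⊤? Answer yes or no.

yes

Iteration log — 6 steps:
  step 1. node 0  ⊔preds=2  new=⊤  old=2  +wl: 
  step 2. node 1  ⊔preds=⊤  new=⊤  old=2  +wl: 0
  step 3. node 2  ⊔preds=⊤  new=⊤  old=⊥  +wl: 
  step 4. node 3  ⊔preds=⊤  new=⊤  old=⊥  +wl: 1
  step 5. node 0  ⊔preds=⊤  new=⊤  stable
  step 6. node 1  ⊔preds=⊤  new=⊤  stable

Least fixpoint reached:
  node 0: ⊤
  node 1: ⊤
  node 2: ⊤
  node 3: ⊤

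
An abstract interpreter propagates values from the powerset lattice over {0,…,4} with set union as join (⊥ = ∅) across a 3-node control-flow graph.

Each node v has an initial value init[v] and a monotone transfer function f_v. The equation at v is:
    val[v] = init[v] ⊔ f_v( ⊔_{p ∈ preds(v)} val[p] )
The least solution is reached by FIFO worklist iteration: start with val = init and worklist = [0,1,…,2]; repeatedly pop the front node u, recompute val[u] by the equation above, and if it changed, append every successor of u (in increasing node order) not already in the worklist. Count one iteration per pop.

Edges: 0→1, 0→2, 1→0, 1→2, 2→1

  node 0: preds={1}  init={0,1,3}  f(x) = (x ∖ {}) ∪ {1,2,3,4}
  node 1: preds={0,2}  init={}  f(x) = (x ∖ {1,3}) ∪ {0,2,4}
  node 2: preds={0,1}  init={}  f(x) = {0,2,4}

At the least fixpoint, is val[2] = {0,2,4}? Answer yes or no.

yes

Iteration log — 5 steps:
  step 1. node 0  ⊔preds={}  new={0,1,2,3,4}  old={0,1,3}  +wl: 
  step 2. node 1  ⊔preds={0,1,2,3,4}  new={0,2,4}  old={}  +wl: 0
  step 3. node 2  ⊔preds={0,1,2,3,4}  new={0,2,4}  old={}  +wl: 1
  step 4. node 0  ⊔preds={0,2,4}  new={0,1,2,3,4}  stable
  step 5. node 1  ⊔preds={0,1,2,3,4}  new={0,2,4}  stable

Least fixpoint reached:
  node 0: {0,1,2,3,4}
  node 1: {0,2,4}
  node 2: {0,2,4}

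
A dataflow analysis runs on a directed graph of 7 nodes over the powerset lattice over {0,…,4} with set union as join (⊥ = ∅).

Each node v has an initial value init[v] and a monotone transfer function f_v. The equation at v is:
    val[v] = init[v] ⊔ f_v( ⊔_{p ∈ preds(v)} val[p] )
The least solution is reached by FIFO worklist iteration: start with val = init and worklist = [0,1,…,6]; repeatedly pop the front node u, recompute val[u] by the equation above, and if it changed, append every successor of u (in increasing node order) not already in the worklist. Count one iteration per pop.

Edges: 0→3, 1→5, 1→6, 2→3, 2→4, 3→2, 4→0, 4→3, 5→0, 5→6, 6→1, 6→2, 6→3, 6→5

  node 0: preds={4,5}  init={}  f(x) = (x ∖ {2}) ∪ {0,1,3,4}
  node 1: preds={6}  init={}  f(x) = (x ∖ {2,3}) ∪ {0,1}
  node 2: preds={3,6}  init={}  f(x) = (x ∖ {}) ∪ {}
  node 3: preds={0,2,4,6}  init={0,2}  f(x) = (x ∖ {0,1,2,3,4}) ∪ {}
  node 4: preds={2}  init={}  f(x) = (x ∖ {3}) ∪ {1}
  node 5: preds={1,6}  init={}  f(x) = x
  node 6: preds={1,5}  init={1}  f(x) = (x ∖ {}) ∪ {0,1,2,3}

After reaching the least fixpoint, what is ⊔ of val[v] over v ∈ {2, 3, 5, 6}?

{0,1,2,3}

Trace (16 dequeues):
  [1] u=0 | in {} | out {0,1,3,4} | prev {} | push {}
  [2] u=1 | in {1} | out {0,1} | prev {} | push {}
  [3] u=2 | in {0,1,2} | out {0,1,2} | prev {} | push {}
  [4] u=3 | in {0,1,2,3,4} | out {0,2} | ==
  [5] u=4 | in {0,1,2} | out {0,1,2} | prev {} | push {0,3}
  [6] u=5 | in {0,1} | out {0,1} | prev {} | push {}
  [7] u=6 | in {0,1} | out {0,1,2,3} | prev {1} | push {1,2,5}
  [8] u=0 | in {0,1,2} | out {0,1,3,4} | ==
  [9] u=3 | in {0,1,2,3,4} | out {0,2} | ==
  [10] u=1 | in {0,1,2,3} | out {0,1} | ==
  [11] u=2 | in {0,1,2,3} | out {0,1,2,3} | prev {0,1,2} | push {3,4}
  [12] u=5 | in {0,1,2,3} | out {0,1,2,3} | prev {0,1} | push {0,6}
  [13] u=3 | in {0,1,2,3,4} | out {0,2} | ==
  [14] u=4 | in {0,1,2,3} | out {0,1,2} | ==
  [15] u=0 | in {0,1,2,3} | out {0,1,3,4} | ==
  [16] u=6 | in {0,1,2,3} | out {0,1,2,3} | ==

Converged values:
  [0] {0,1,3,4}
  [1] {0,1}
  [2] {0,1,2,3}
  [3] {0,2}
  [4] {0,1,2}
  [5] {0,1,2,3}
  [6] {0,1,2,3}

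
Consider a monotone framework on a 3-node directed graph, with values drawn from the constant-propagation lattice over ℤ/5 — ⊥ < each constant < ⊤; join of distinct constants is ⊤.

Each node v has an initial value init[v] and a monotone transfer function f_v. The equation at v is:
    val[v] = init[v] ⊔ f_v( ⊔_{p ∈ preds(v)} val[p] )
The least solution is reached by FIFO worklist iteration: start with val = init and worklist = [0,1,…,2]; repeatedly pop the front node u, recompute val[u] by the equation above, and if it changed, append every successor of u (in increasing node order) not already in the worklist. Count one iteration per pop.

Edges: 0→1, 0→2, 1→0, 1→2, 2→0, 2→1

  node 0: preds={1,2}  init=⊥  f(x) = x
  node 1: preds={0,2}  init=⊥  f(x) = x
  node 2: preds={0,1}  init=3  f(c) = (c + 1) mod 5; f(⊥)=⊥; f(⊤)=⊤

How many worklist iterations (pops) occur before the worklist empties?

Trace (7 dequeues):
  [1] u=0 | in 3 | out 3 | prev ⊥ | push {}
  [2] u=1 | in 3 | out 3 | prev ⊥ | push {0}
  [3] u=2 | in 3 | out ⊤ | prev 3 | push {1}
  [4] u=0 | in ⊤ | out ⊤ | prev 3 | push {2}
  [5] u=1 | in ⊤ | out ⊤ | prev 3 | push {0}
  [6] u=2 | in ⊤ | out ⊤ | ==
  [7] u=0 | in ⊤ | out ⊤ | ==

Converged values:
  [0] ⊤
  [1] ⊤
  [2] ⊤

7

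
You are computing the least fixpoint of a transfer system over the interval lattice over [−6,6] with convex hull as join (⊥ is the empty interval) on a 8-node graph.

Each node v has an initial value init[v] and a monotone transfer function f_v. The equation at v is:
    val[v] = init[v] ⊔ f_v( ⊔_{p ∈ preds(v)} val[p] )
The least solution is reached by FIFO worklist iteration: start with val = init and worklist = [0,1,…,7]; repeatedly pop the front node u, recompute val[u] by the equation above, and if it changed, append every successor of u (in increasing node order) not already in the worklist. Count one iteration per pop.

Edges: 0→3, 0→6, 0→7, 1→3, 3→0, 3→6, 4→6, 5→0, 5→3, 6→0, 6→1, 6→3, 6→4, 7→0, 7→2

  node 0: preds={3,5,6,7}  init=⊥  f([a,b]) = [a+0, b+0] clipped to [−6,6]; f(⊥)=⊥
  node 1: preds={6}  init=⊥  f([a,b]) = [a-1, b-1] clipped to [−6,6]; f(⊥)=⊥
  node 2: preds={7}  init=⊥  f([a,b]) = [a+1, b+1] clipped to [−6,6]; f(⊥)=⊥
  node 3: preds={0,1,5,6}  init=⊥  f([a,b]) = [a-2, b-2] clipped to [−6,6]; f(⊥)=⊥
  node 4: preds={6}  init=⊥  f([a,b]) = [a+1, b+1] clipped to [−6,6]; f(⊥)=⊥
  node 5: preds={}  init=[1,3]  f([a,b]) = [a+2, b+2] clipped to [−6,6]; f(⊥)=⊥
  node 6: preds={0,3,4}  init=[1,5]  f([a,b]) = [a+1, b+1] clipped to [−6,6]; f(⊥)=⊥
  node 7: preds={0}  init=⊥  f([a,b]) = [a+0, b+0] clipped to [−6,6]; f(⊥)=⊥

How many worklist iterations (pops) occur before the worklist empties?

Iteration log — 31 steps:
  step 1. node 0  ⊔preds=[1,5]  new=[1,5]  old=⊥  +wl: 
  step 2. node 1  ⊔preds=[1,5]  new=[0,4]  old=⊥  +wl: 
  step 3. node 2  ⊔preds=⊥  new=⊥  stable
  step 4. node 3  ⊔preds=[0,5]  new=[-2,3]  old=⊥  +wl: 0
  step 5. node 4  ⊔preds=[1,5]  new=[2,6]  old=⊥  +wl: 
  step 6. node 5  ⊔preds=⊥  new=[1,3]  stable
  step 7. node 6  ⊔preds=[-2,6]  new=[-1,6]  old=[1,5]  +wl: 1,3,4
  step 8. node 7  ⊔preds=[1,5]  new=[1,5]  old=⊥  +wl: 2
  step 9. node 0  ⊔preds=[-2,6]  new=[-2,6]  old=[1,5]  +wl: 6,7
  step 10. node 1  ⊔preds=[-1,6]  new=[-2,5]  old=[0,4]  +wl: 
  step 11. node 3  ⊔preds=[-2,6]  new=[-4,4]  old=[-2,3]  +wl: 0
  step 12. node 4  ⊔preds=[-1,6]  new=[0,6]  old=[2,6]  +wl: 
  step 13. node 2  ⊔preds=[1,5]  new=[2,6]  old=⊥  +wl: 
  step 14. node 6  ⊔preds=[-4,6]  new=[-3,6]  old=[-1,6]  +wl: 1,3,4
  step 15. node 7  ⊔preds=[-2,6]  new=[-2,6]  old=[1,5]  +wl: 2
  step 16. node 0  ⊔preds=[-4,6]  new=[-4,6]  old=[-2,6]  +wl: 6,7
  step 17. node 1  ⊔preds=[-3,6]  new=[-4,5]  old=[-2,5]  +wl: 
  step 18. node 3  ⊔preds=[-4,6]  new=[-6,4]  old=[-4,4]  +wl: 0
  step 19. node 4  ⊔preds=[-3,6]  new=[-2,6]  old=[0,6]  +wl: 
  step 20. node 2  ⊔preds=[-2,6]  new=[-1,6]  old=[2,6]  +wl: 
  step 21. node 6  ⊔preds=[-6,6]  new=[-5,6]  old=[-3,6]  +wl: 1,3,4
  step 22. node 7  ⊔preds=[-4,6]  new=[-4,6]  old=[-2,6]  +wl: 2
  step 23. node 0  ⊔preds=[-6,6]  new=[-6,6]  old=[-4,6]  +wl: 6,7
  step 24. node 1  ⊔preds=[-5,6]  new=[-6,5]  old=[-4,5]  +wl: 
  step 25. node 3  ⊔preds=[-6,6]  new=[-6,4]  stable
  step 26. node 4  ⊔preds=[-5,6]  new=[-4,6]  old=[-2,6]  +wl: 
  step 27. node 2  ⊔preds=[-4,6]  new=[-3,6]  old=[-1,6]  +wl: 
  step 28. node 6  ⊔preds=[-6,6]  new=[-5,6]  stable
  step 29. node 7  ⊔preds=[-6,6]  new=[-6,6]  old=[-4,6]  +wl: 0,2
  step 30. node 0  ⊔preds=[-6,6]  new=[-6,6]  stable
  step 31. node 2  ⊔preds=[-6,6]  new=[-5,6]  old=[-3,6]  +wl: 

Least fixpoint reached:
  node 0: [-6,6]
  node 1: [-6,5]
  node 2: [-5,6]
  node 3: [-6,4]
  node 4: [-4,6]
  node 5: [1,3]
  node 6: [-5,6]
  node 7: [-6,6]

31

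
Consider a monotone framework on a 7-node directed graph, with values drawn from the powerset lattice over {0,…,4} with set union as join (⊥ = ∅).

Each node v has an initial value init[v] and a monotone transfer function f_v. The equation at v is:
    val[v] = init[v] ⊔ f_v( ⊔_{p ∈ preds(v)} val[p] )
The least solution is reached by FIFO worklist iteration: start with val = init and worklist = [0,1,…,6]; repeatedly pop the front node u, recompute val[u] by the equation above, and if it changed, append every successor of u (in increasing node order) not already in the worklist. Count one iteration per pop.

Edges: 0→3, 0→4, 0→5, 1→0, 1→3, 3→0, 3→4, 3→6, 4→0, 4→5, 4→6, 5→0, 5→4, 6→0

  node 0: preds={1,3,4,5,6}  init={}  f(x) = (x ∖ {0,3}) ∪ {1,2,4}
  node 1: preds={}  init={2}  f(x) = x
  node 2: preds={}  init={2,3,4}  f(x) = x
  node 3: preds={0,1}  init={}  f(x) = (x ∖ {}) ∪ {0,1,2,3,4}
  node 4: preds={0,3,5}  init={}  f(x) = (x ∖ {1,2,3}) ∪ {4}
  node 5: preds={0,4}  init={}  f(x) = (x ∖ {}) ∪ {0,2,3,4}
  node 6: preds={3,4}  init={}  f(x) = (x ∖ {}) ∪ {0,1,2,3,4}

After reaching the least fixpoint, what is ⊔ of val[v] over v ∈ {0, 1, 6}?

{0,1,2,3,4}

Worklist (9 pops):
  #1 pop 0: in={2} → {1,2,4} (was {}); enqueue []
  #2 pop 1: in={} → {2} (no change)
  #3 pop 2: in={} → {2,3,4} (no change)
  #4 pop 3: in={1,2,4} → {0,1,2,3,4} (was {}); enqueue [0]
  #5 pop 4: in={0,1,2,3,4} → {0,4} (was {}); enqueue []
  #6 pop 5: in={0,1,2,4} → {0,1,2,3,4} (was {}); enqueue [4]
  #7 pop 6: in={0,1,2,3,4} → {0,1,2,3,4} (was {}); enqueue []
  #8 pop 0: in={0,1,2,3,4} → {1,2,4} (no change)
  #9 pop 4: in={0,1,2,3,4} → {0,4} (no change)

Fixpoint:
  val[0] = {1,2,4}
  val[1] = {2}
  val[2] = {2,3,4}
  val[3] = {0,1,2,3,4}
  val[4] = {0,4}
  val[5] = {0,1,2,3,4}
  val[6] = {0,1,2,3,4}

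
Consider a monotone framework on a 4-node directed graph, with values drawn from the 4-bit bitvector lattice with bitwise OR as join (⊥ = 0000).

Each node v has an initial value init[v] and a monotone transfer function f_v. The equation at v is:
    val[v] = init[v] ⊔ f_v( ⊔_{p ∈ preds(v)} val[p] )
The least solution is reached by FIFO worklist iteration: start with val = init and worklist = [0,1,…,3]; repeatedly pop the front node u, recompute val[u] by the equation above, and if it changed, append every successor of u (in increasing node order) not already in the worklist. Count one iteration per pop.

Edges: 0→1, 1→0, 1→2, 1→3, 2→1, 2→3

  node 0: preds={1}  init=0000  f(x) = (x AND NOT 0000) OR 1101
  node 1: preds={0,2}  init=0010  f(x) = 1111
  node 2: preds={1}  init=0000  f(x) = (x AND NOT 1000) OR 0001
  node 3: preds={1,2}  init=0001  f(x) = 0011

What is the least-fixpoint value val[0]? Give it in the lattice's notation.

Iteration log — 6 steps:
  step 1. node 0  ⊔preds=0010  new=1111  old=0000  +wl: 
  step 2. node 1  ⊔preds=1111  new=1111  old=0010  +wl: 0
  step 3. node 2  ⊔preds=1111  new=0111  old=0000  +wl: 1
  step 4. node 3  ⊔preds=1111  new=0011  old=0001  +wl: 
  step 5. node 0  ⊔preds=1111  new=1111  stable
  step 6. node 1  ⊔preds=1111  new=1111  stable

Least fixpoint reached:
  node 0: 1111
  node 1: 1111
  node 2: 0111
  node 3: 0011

1111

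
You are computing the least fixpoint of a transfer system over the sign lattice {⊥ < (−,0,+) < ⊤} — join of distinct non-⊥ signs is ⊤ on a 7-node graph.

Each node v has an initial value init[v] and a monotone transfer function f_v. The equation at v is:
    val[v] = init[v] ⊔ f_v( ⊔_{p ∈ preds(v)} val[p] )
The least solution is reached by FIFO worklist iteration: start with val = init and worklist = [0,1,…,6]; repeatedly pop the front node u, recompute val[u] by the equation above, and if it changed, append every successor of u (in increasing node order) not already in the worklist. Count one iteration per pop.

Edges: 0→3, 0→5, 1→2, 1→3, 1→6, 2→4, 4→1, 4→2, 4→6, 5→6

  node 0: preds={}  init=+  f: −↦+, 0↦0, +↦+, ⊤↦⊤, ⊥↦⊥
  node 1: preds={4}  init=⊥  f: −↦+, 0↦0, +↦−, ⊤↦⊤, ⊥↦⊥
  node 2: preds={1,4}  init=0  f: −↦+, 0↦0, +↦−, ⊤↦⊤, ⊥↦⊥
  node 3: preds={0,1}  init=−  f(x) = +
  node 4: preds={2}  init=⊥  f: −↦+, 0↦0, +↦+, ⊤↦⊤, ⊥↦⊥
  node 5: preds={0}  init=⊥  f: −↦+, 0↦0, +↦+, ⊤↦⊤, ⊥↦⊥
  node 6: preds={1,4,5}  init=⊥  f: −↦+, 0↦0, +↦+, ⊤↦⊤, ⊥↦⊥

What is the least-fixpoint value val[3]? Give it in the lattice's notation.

Trace (11 dequeues):
  [1] u=0 | in ⊥ | out + | ==
  [2] u=1 | in ⊥ | out ⊥ | ==
  [3] u=2 | in ⊥ | out 0 | ==
  [4] u=3 | in + | out ⊤ | prev − | push {}
  [5] u=4 | in 0 | out 0 | prev ⊥ | push {1,2}
  [6] u=5 | in + | out + | prev ⊥ | push {}
  [7] u=6 | in ⊤ | out ⊤ | prev ⊥ | push {}
  [8] u=1 | in 0 | out 0 | prev ⊥ | push {3,6}
  [9] u=2 | in 0 | out 0 | ==
  [10] u=3 | in ⊤ | out ⊤ | ==
  [11] u=6 | in ⊤ | out ⊤ | ==

Converged values:
  [0] +
  [1] 0
  [2] 0
  [3] ⊤
  [4] 0
  [5] +
  [6] ⊤

⊤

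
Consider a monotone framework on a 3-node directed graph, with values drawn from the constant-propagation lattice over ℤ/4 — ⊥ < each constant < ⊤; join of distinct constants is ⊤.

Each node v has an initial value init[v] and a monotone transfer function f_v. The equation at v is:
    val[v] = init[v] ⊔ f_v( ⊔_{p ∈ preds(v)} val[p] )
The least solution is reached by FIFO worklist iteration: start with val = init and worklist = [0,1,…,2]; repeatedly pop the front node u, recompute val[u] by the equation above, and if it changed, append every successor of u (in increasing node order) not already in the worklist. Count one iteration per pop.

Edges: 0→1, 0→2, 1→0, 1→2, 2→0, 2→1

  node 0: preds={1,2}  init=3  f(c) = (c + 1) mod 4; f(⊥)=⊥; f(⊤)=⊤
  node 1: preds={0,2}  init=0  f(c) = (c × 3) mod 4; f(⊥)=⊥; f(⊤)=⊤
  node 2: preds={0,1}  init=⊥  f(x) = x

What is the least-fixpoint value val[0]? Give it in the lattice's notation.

⊤

Worklist (5 pops):
  #1 pop 0: in=0 → ⊤ (was 3); enqueue []
  #2 pop 1: in=⊤ → ⊤ (was 0); enqueue [0]
  #3 pop 2: in=⊤ → ⊤ (was ⊥); enqueue [1]
  #4 pop 0: in=⊤ → ⊤ (no change)
  #5 pop 1: in=⊤ → ⊤ (no change)

Fixpoint:
  val[0] = ⊤
  val[1] = ⊤
  val[2] = ⊤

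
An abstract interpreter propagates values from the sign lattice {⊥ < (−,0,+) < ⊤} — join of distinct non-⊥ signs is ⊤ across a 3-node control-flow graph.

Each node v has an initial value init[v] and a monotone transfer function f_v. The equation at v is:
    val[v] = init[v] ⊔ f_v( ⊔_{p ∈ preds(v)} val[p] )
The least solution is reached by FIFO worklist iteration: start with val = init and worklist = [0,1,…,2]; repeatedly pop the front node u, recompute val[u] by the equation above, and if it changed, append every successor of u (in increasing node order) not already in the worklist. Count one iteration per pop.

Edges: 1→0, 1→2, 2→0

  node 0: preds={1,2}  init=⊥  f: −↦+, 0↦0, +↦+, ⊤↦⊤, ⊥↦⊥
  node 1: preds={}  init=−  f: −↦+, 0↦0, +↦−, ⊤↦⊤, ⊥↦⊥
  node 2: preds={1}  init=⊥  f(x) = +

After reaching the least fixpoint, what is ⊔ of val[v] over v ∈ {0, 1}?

⊤

Iteration log — 4 steps:
  step 1. node 0  ⊔preds=−  new=+  old=⊥  +wl: 
  step 2. node 1  ⊔preds=⊥  new=−  stable
  step 3. node 2  ⊔preds=−  new=+  old=⊥  +wl: 0
  step 4. node 0  ⊔preds=⊤  new=⊤  old=+  +wl: 

Least fixpoint reached:
  node 0: ⊤
  node 1: −
  node 2: +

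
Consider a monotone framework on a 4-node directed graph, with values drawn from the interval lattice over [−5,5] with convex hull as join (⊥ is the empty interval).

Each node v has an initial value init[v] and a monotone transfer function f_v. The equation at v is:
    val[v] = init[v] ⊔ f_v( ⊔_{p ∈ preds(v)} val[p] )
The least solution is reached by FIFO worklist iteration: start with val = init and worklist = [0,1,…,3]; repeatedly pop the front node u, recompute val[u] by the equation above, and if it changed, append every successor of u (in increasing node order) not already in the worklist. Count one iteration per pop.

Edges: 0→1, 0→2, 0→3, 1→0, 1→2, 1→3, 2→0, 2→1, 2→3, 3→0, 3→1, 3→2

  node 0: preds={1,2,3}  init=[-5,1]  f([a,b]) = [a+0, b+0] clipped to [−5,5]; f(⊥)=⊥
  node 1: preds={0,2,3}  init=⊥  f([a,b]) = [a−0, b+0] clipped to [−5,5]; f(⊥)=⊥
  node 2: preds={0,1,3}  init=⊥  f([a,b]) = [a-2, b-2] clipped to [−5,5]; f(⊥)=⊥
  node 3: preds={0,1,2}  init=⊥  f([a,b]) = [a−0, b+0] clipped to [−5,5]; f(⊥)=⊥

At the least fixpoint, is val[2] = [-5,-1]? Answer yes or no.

Trace (7 dequeues):
  [1] u=0 | in ⊥ | out [-5,1] | ==
  [2] u=1 | in [-5,1] | out [-5,1] | prev ⊥ | push {0}
  [3] u=2 | in [-5,1] | out [-5,-1] | prev ⊥ | push {1}
  [4] u=3 | in [-5,1] | out [-5,1] | prev ⊥ | push {2}
  [5] u=0 | in [-5,1] | out [-5,1] | ==
  [6] u=1 | in [-5,1] | out [-5,1] | ==
  [7] u=2 | in [-5,1] | out [-5,-1] | ==

Converged values:
  [0] [-5,1]
  [1] [-5,1]
  [2] [-5,-1]
  [3] [-5,1]

yes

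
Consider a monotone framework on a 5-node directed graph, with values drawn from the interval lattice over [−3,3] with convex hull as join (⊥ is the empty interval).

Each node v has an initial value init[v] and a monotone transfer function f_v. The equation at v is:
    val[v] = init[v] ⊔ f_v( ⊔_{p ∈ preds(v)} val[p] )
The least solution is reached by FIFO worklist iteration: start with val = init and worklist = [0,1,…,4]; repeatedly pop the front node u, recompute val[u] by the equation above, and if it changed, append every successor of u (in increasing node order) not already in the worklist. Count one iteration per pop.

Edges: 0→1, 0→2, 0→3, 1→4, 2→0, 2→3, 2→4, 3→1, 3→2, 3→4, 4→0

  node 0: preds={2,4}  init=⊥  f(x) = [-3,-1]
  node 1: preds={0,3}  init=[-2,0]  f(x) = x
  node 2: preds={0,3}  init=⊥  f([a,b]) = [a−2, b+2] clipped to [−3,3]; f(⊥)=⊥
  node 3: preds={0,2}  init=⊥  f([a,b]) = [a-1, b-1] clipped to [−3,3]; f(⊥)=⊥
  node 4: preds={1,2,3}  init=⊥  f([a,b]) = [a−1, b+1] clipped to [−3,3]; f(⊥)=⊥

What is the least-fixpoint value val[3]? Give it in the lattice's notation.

Trace (19 dequeues):
  [1] u=0 | in ⊥ | out [-3,-1] | prev ⊥ | push {}
  [2] u=1 | in [-3,-1] | out [-3,0] | prev [-2,0] | push {}
  [3] u=2 | in [-3,-1] | out [-3,1] | prev ⊥ | push {0}
  [4] u=3 | in [-3,1] | out [-3,0] | prev ⊥ | push {1,2}
  [5] u=4 | in [-3,1] | out [-3,2] | prev ⊥ | push {}
  [6] u=0 | in [-3,2] | out [-3,-1] | ==
  [7] u=1 | in [-3,0] | out [-3,0] | ==
  [8] u=2 | in [-3,0] | out [-3,2] | prev [-3,1] | push {0,3,4}
  [9] u=0 | in [-3,2] | out [-3,-1] | ==
  [10] u=3 | in [-3,2] | out [-3,1] | prev [-3,0] | push {1,2}
  [11] u=4 | in [-3,2] | out [-3,3] | prev [-3,2] | push {0}
  [12] u=1 | in [-3,1] | out [-3,1] | prev [-3,0] | push {4}
  [13] u=2 | in [-3,1] | out [-3,3] | prev [-3,2] | push {3}
  [14] u=0 | in [-3,3] | out [-3,-1] | ==
  [15] u=4 | in [-3,3] | out [-3,3] | ==
  [16] u=3 | in [-3,3] | out [-3,2] | prev [-3,1] | push {1,2,4}
  [17] u=1 | in [-3,2] | out [-3,2] | prev [-3,1] | push {}
  [18] u=2 | in [-3,2] | out [-3,3] | ==
  [19] u=4 | in [-3,3] | out [-3,3] | ==

Converged values:
  [0] [-3,-1]
  [1] [-3,2]
  [2] [-3,3]
  [3] [-3,2]
  [4] [-3,3]

[-3,2]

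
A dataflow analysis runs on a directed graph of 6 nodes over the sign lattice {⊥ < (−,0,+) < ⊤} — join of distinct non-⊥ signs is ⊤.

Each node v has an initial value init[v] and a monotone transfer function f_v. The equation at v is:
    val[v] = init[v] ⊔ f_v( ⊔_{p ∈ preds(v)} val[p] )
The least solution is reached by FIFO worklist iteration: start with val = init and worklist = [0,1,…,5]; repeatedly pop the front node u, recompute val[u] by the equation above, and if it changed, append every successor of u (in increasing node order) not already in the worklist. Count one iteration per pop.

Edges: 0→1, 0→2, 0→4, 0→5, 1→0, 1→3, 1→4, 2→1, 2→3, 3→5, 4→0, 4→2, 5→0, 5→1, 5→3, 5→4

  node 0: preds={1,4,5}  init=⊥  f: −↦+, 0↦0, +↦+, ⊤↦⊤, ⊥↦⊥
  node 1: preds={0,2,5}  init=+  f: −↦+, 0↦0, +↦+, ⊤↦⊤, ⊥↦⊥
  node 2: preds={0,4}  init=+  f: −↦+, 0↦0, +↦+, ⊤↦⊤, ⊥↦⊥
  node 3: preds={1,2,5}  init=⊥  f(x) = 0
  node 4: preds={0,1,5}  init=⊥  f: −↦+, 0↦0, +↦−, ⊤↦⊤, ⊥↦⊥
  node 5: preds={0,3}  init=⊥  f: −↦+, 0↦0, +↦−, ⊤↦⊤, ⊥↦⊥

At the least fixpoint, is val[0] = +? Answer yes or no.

Worklist (14 pops):
  #1 pop 0: in=+ → + (was ⊥); enqueue []
  #2 pop 1: in=+ → + (no change)
  #3 pop 2: in=+ → + (no change)
  #4 pop 3: in=+ → 0 (was ⊥); enqueue []
  #5 pop 4: in=+ → − (was ⊥); enqueue [0,2]
  #6 pop 5: in=⊤ → ⊤ (was ⊥); enqueue [1,3,4]
  #7 pop 0: in=⊤ → ⊤ (was +); enqueue [5]
  #8 pop 2: in=⊤ → ⊤ (was +); enqueue []
  #9 pop 1: in=⊤ → ⊤ (was +); enqueue [0]
  #10 pop 3: in=⊤ → 0 (no change)
  #11 pop 4: in=⊤ → ⊤ (was −); enqueue [2]
  #12 pop 5: in=⊤ → ⊤ (no change)
  #13 pop 0: in=⊤ → ⊤ (no change)
  #14 pop 2: in=⊤ → ⊤ (no change)

Fixpoint:
  val[0] = ⊤
  val[1] = ⊤
  val[2] = ⊤
  val[3] = 0
  val[4] = ⊤
  val[5] = ⊤

no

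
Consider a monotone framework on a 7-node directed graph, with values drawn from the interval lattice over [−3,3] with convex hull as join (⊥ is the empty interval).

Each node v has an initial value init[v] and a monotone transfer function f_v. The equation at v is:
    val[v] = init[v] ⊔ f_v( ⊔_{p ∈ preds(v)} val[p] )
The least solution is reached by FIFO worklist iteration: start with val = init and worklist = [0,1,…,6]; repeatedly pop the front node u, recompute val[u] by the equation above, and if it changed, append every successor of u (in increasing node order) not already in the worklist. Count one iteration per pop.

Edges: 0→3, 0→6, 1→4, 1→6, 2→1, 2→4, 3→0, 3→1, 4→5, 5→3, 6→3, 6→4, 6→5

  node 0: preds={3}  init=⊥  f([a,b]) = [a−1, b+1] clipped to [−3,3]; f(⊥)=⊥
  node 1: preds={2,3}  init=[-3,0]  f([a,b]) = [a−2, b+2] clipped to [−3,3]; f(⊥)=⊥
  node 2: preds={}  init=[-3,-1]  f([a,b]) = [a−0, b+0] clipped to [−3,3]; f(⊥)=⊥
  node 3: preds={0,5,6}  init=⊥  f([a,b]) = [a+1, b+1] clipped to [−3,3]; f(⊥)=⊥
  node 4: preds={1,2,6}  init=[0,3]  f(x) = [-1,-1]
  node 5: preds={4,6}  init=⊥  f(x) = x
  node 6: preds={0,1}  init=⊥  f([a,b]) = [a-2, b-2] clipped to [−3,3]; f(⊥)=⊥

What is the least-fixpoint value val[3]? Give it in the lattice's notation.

[-2,3]

Worklist (17 pops):
  #1 pop 0: in=⊥ → ⊥ (no change)
  #2 pop 1: in=[-3,-1] → [-3,1] (was [-3,0]); enqueue []
  #3 pop 2: in=⊥ → [-3,-1] (no change)
  #4 pop 3: in=⊥ → ⊥ (no change)
  #5 pop 4: in=[-3,1] → [-1,3] (was [0,3]); enqueue []
  #6 pop 5: in=[-1,3] → [-1,3] (was ⊥); enqueue [3]
  #7 pop 6: in=[-3,1] → [-3,-1] (was ⊥); enqueue [4,5]
  #8 pop 3: in=[-3,3] → [-2,3] (was ⊥); enqueue [0,1]
  #9 pop 4: in=[-3,1] → [-1,3] (no change)
  #10 pop 5: in=[-3,3] → [-3,3] (was [-1,3]); enqueue [3]
  #11 pop 0: in=[-2,3] → [-3,3] (was ⊥); enqueue [6]
  #12 pop 1: in=[-3,3] → [-3,3] (was [-3,1]); enqueue [4]
  #13 pop 3: in=[-3,3] → [-2,3] (no change)
  #14 pop 6: in=[-3,3] → [-3,1] (was [-3,-1]); enqueue [3,5]
  #15 pop 4: in=[-3,3] → [-1,3] (no change)
  #16 pop 3: in=[-3,3] → [-2,3] (no change)
  #17 pop 5: in=[-3,3] → [-3,3] (no change)

Fixpoint:
  val[0] = [-3,3]
  val[1] = [-3,3]
  val[2] = [-3,-1]
  val[3] = [-2,3]
  val[4] = [-1,3]
  val[5] = [-3,3]
  val[6] = [-3,1]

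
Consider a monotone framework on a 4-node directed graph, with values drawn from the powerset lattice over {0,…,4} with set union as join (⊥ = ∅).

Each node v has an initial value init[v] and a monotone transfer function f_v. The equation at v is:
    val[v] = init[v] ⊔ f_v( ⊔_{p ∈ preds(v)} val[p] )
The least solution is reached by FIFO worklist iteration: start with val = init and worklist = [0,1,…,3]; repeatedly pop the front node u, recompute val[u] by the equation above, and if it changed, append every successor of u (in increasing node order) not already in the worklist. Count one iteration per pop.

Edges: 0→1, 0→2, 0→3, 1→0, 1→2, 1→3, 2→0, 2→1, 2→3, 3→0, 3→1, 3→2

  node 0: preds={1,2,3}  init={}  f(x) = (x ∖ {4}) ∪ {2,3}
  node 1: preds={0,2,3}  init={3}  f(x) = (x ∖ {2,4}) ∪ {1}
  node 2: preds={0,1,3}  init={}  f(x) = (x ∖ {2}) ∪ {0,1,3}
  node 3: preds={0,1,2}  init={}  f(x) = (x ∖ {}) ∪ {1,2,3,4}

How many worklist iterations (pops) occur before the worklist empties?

10

Iteration log — 10 steps:
  step 1. node 0  ⊔preds={3}  new={2,3}  old={}  +wl: 
  step 2. node 1  ⊔preds={2,3}  new={1,3}  old={3}  +wl: 0
  step 3. node 2  ⊔preds={1,2,3}  new={0,1,3}  old={}  +wl: 1
  step 4. node 3  ⊔preds={0,1,2,3}  new={0,1,2,3,4}  old={}  +wl: 2
  step 5. node 0  ⊔preds={0,1,2,3,4}  new={0,1,2,3}  old={2,3}  +wl: 3
  step 6. node 1  ⊔preds={0,1,2,3,4}  new={0,1,3}  old={1,3}  +wl: 0
  step 7. node 2  ⊔preds={0,1,2,3,4}  new={0,1,3,4}  old={0,1,3}  +wl: 1
  step 8. node 3  ⊔preds={0,1,2,3,4}  new={0,1,2,3,4}  stable
  step 9. node 0  ⊔preds={0,1,2,3,4}  new={0,1,2,3}  stable
  step 10. node 1  ⊔preds={0,1,2,3,4}  new={0,1,3}  stable

Least fixpoint reached:
  node 0: {0,1,2,3}
  node 1: {0,1,3}
  node 2: {0,1,3,4}
  node 3: {0,1,2,3,4}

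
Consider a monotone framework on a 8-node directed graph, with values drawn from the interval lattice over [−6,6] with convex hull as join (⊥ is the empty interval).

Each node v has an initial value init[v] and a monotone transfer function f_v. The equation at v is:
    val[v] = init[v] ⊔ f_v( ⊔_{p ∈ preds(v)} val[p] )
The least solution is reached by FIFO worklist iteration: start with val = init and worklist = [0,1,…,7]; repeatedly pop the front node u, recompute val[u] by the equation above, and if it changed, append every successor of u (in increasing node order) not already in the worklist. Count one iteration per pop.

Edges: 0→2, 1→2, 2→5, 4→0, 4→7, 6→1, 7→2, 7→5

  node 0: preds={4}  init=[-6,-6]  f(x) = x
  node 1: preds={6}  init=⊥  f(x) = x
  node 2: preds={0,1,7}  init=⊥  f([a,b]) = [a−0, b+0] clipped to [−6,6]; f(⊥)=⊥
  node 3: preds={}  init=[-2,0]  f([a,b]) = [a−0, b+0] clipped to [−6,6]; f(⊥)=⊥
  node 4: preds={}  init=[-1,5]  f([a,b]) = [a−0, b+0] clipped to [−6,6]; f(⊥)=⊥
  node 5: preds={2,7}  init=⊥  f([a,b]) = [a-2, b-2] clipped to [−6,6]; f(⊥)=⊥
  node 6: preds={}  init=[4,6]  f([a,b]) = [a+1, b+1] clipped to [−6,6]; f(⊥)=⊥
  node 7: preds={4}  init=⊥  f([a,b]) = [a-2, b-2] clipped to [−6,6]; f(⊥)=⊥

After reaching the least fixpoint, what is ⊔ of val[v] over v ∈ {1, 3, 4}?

[-2,6]

Iteration log — 10 steps:
  step 1. node 0  ⊔preds=[-1,5]  new=[-6,5]  old=[-6,-6]  +wl: 
  step 2. node 1  ⊔preds=[4,6]  new=[4,6]  old=⊥  +wl: 
  step 3. node 2  ⊔preds=[-6,6]  new=[-6,6]  old=⊥  +wl: 
  step 4. node 3  ⊔preds=⊥  new=[-2,0]  stable
  step 5. node 4  ⊔preds=⊥  new=[-1,5]  stable
  step 6. node 5  ⊔preds=[-6,6]  new=[-6,4]  old=⊥  +wl: 
  step 7. node 6  ⊔preds=⊥  new=[4,6]  stable
  step 8. node 7  ⊔preds=[-1,5]  new=[-3,3]  old=⊥  +wl: 2,5
  step 9. node 2  ⊔preds=[-6,6]  new=[-6,6]  stable
  step 10. node 5  ⊔preds=[-6,6]  new=[-6,4]  stable

Least fixpoint reached:
  node 0: [-6,5]
  node 1: [4,6]
  node 2: [-6,6]
  node 3: [-2,0]
  node 4: [-1,5]
  node 5: [-6,4]
  node 6: [4,6]
  node 7: [-3,3]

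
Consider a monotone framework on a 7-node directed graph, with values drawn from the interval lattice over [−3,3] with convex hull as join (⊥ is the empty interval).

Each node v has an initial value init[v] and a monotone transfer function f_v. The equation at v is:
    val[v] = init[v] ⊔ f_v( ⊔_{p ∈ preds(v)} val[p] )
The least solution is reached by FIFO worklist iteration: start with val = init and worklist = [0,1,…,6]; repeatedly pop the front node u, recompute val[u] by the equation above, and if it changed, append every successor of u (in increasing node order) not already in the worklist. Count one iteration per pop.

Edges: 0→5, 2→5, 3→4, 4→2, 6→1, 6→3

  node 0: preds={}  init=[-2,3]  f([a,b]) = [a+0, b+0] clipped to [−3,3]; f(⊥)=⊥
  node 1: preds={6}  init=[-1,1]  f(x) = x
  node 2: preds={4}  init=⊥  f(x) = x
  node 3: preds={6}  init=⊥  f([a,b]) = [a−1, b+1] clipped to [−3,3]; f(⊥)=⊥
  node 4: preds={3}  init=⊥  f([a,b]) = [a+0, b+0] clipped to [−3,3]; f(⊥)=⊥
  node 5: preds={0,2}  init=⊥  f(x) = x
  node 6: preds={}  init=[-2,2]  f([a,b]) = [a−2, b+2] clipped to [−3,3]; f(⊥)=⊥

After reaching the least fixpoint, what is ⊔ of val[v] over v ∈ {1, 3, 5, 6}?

[-3,3]

Iteration log — 9 steps:
  step 1. node 0  ⊔preds=⊥  new=[-2,3]  stable
  step 2. node 1  ⊔preds=[-2,2]  new=[-2,2]  old=[-1,1]  +wl: 
  step 3. node 2  ⊔preds=⊥  new=⊥  stable
  step 4. node 3  ⊔preds=[-2,2]  new=[-3,3]  old=⊥  +wl: 
  step 5. node 4  ⊔preds=[-3,3]  new=[-3,3]  old=⊥  +wl: 2
  step 6. node 5  ⊔preds=[-2,3]  new=[-2,3]  old=⊥  +wl: 
  step 7. node 6  ⊔preds=⊥  new=[-2,2]  stable
  step 8. node 2  ⊔preds=[-3,3]  new=[-3,3]  old=⊥  +wl: 5
  step 9. node 5  ⊔preds=[-3,3]  new=[-3,3]  old=[-2,3]  +wl: 

Least fixpoint reached:
  node 0: [-2,3]
  node 1: [-2,2]
  node 2: [-3,3]
  node 3: [-3,3]
  node 4: [-3,3]
  node 5: [-3,3]
  node 6: [-2,2]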